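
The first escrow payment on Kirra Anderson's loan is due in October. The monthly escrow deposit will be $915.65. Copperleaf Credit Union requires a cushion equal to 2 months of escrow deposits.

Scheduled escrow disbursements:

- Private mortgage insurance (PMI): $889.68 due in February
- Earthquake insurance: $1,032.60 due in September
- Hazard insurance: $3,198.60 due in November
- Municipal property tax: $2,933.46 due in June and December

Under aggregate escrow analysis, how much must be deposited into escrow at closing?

Cushion = 2 × $915.65 = $1,831.30
Trial balance (start $0, +$915.65 each month, − disbursements):
  Oct: +$915.65 → $915.65
  Nov: +$915.65 − $3,198.60 → -$1,367.30
  Dec: +$915.65 − $2,933.46 → -$3,385.11
  Jan: +$915.65 → -$2,469.46
  Feb: +$915.65 − $889.68 → -$2,443.49
  Mar: +$915.65 → -$1,527.84
  Apr: +$915.65 → -$612.19
  May: +$915.65 → $303.46
  Jun: +$915.65 − $2,933.46 → -$1,714.35
  Jul: +$915.65 → -$798.70
  Aug: +$915.65 → $116.95
  Sep: +$915.65 − $1,032.60 → $0.00
Lowest trial balance = -$3,385.11 (Dec)
Initial deposit = cushion − low point = $1,831.30 − (-$3,385.11) = $5,216.41

$5,216.41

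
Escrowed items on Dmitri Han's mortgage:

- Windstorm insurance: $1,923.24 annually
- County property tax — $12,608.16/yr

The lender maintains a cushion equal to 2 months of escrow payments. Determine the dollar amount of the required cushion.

$2,421.90

Windstorm insurance: $1,923.24 annually
County property tax: $12,608.16 annually
Annual escrow total = $1,923.24 + $12,608.16 = $14,531.40
Monthly = $14,531.40 / 12 = $1,210.95
Reserve = 2 × $1,210.95 = $2,421.90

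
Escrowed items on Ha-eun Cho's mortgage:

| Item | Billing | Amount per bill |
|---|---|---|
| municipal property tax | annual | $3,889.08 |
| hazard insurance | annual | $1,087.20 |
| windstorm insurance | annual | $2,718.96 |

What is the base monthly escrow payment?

Municipal property tax: $3,889.08/yr
Hazard insurance: $1,087.20/yr
Windstorm insurance: $2,718.96/yr
Annual escrow total = $3,889.08 + $1,087.20 + $2,718.96 = $7,695.24
Base monthly escrow = $7,695.24 / 12 = $641.27

$641.27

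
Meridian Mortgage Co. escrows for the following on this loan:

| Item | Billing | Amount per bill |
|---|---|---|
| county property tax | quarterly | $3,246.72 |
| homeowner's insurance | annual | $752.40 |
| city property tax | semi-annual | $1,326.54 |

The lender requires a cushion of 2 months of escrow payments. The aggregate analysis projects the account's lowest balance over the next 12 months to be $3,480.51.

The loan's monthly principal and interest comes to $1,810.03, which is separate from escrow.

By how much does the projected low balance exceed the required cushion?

County property tax — $3,246.72 × 4 = $12,986.88 per year
Homeowner's insurance — $752.40 per year
City property tax — $1,326.54 × 2 = $2,653.08 per year
Total per year = $12,986.88 + $752.40 + $2,653.08 = $16,392.36
Monthly escrow = $16,392.36 / 12 = $1,366.03
Required cushion = 2 × $1,366.03 = $2,732.06
Surplus = $3,480.51 − $2,732.06 = $748.45

$748.45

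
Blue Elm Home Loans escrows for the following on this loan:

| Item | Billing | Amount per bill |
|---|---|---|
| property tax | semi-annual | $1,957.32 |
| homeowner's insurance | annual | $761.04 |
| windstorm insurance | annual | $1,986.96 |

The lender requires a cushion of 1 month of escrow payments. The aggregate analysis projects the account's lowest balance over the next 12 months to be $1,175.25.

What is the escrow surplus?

$620.03

Property tax = $1,957.32 × 2 = $3,914.64 per year
Homeowner's insurance = $761.04 per year
Windstorm insurance = $1,986.96 per year
Yearly total = $3,914.64 + $761.04 + $1,986.96 = $6,662.64
Monthly = $6,662.64 / 12 = $555.22
Cushion = 1 × $555.22 = $555.22
Excess over cushion: $1,175.25 − $555.22 = $620.03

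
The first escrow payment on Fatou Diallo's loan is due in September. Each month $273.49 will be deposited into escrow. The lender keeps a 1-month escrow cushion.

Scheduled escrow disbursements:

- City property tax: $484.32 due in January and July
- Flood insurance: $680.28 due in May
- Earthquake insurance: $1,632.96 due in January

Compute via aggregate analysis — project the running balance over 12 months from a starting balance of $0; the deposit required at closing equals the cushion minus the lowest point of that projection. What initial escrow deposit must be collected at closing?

$1,023.32

Cushion = 1 × $273.49 = $273.49
Trial balance (start $0, +$273.49 each month, − disbursements):
  Sep: +$273.49 → $273.49
  Oct: +$273.49 → $546.98
  Nov: +$273.49 → $820.47
  Dec: +$273.49 → $1,093.96
  Jan: +$273.49 − $2,117.28 → -$749.83
  Feb: +$273.49 → -$476.34
  Mar: +$273.49 → -$202.85
  Apr: +$273.49 → $70.64
  May: +$273.49 − $680.28 → -$336.15
  Jun: +$273.49 → -$62.66
  Jul: +$273.49 − $484.32 → -$273.49
  Aug: +$273.49 → $0.00
Lowest trial balance = -$749.83 (Jan)
Initial deposit = cushion − low point = $273.49 − (-$749.83) = $1,023.32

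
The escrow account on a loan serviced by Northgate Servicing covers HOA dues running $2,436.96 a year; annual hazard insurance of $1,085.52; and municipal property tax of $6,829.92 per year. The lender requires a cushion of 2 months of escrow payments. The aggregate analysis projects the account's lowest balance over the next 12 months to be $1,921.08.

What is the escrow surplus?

HOA dues: $2,436.96 per year
Hazard insurance: $1,085.52 per year
Municipal property tax: $6,829.92 per year
Combined annual = $10,352.40
Monthly = $10,352.40 / 12 = $862.70
Required reserve = 2 × $862.70 = $1,725.40
Excess over cushion: $1,921.08 − $1,725.40 = $195.68

$195.68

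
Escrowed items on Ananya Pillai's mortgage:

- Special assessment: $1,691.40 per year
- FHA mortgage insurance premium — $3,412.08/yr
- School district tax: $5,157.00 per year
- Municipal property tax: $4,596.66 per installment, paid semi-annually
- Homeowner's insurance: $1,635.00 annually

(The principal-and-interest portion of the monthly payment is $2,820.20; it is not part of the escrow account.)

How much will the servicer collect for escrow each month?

Special assessment — $1,691.40 annually
FHA mortgage insurance premium — $3,412.08 annually
School district tax — $5,157.00 annually
Municipal property tax — $4,596.66 × 2 = $9,193.32 annually
Homeowner's insurance — $1,635.00 annually
Yearly total = $1,691.40 + $3,412.08 + $5,157.00 + $9,193.32 + $1,635.00 = $21,088.80
Monthly escrow = $21,088.80 / 12 = $1,757.40

$1,757.40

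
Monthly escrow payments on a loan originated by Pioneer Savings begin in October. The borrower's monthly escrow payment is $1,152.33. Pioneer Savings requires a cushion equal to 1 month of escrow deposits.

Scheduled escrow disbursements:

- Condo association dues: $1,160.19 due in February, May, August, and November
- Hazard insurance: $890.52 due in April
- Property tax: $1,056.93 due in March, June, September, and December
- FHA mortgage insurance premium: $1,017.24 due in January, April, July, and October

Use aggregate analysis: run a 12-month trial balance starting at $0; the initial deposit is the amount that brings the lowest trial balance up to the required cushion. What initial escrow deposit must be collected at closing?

$1,470.36

Cushion = 1 × $1,152.33 = $1,152.33
Trial balance (start $0, +$1,152.33 each month, − disbursements):
  Oct: +$1,152.33 − $1,017.24 → $135.09
  Nov: +$1,152.33 − $1,160.19 → $127.23
  Dec: +$1,152.33 − $1,056.93 → $222.63
  Jan: +$1,152.33 − $1,017.24 → $357.72
  Feb: +$1,152.33 − $1,160.19 → $349.86
  Mar: +$1,152.33 − $1,056.93 → $445.26
  Apr: +$1,152.33 − $1,907.76 → -$310.17
  May: +$1,152.33 − $1,160.19 → -$318.03
  Jun: +$1,152.33 − $1,056.93 → -$222.63
  Jul: +$1,152.33 − $1,017.24 → -$87.54
  Aug: +$1,152.33 − $1,160.19 → -$95.40
  Sep: +$1,152.33 − $1,056.93 → $0.00
Lowest trial balance = -$318.03 (May)
Initial deposit = cushion − low point = $1,152.33 − (-$318.03) = $1,470.36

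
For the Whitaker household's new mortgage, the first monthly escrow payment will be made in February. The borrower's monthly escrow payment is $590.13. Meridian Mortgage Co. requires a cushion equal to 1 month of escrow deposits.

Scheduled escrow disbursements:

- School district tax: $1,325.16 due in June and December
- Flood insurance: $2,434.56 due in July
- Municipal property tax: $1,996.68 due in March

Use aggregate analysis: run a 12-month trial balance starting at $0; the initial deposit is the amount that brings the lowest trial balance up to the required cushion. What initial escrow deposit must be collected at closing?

$2,805.75

Cushion = 1 × $590.13 = $590.13
Trial balance (start $0, +$590.13 each month, − disbursements):
  Feb: +$590.13 → $590.13
  Mar: +$590.13 − $1,996.68 → -$816.42
  Apr: +$590.13 → -$226.29
  May: +$590.13 → $363.84
  Jun: +$590.13 − $1,325.16 → -$371.19
  Jul: +$590.13 − $2,434.56 → -$2,215.62
  Aug: +$590.13 → -$1,625.49
  Sep: +$590.13 → -$1,035.36
  Oct: +$590.13 → -$445.23
  Nov: +$590.13 → $144.90
  Dec: +$590.13 − $1,325.16 → -$590.13
  Jan: +$590.13 → $0.00
Lowest trial balance = -$2,215.62 (Jul)
Initial deposit = cushion − low point = $590.13 − (-$2,215.62) = $2,805.75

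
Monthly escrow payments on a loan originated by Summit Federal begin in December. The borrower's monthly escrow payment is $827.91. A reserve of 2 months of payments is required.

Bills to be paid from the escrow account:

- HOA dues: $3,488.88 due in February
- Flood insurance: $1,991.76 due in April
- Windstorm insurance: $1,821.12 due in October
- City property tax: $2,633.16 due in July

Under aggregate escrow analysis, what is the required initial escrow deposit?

$3,146.34

Cushion = 2 × $827.91 = $1,655.82
Trial balance (start $0, +$827.91 each month, − disbursements):
  Dec: +$827.91 → $827.91
  Jan: +$827.91 → $1,655.82
  Feb: +$827.91 − $3,488.88 → -$1,005.15
  Mar: +$827.91 → -$177.24
  Apr: +$827.91 − $1,991.76 → -$1,341.09
  May: +$827.91 → -$513.18
  Jun: +$827.91 → $314.73
  Jul: +$827.91 − $2,633.16 → -$1,490.52
  Aug: +$827.91 → -$662.61
  Sep: +$827.91 → $165.30
  Oct: +$827.91 − $1,821.12 → -$827.91
  Nov: +$827.91 → $0.00
Lowest trial balance = -$1,490.52 (Jul)
Initial deposit = cushion − low point = $1,655.82 − (-$1,490.52) = $3,146.34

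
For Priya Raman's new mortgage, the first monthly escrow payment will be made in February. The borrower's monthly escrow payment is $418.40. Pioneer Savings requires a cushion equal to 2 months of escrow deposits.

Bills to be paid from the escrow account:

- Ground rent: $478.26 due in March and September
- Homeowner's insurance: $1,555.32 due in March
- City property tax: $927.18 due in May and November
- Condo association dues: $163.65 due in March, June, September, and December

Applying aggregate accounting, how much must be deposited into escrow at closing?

Cushion = 2 × $418.40 = $836.80
Trial balance (start $0, +$418.40 each month, − disbursements):
  Feb: +$418.40 → $418.40
  Mar: +$418.40 − $2,197.23 → -$1,360.43
  Apr: +$418.40 → -$942.03
  May: +$418.40 − $927.18 → -$1,450.81
  Jun: +$418.40 − $163.65 → -$1,196.06
  Jul: +$418.40 → -$777.66
  Aug: +$418.40 → -$359.26
  Sep: +$418.40 − $641.91 → -$582.77
  Oct: +$418.40 → -$164.37
  Nov: +$418.40 − $927.18 → -$673.15
  Dec: +$418.40 − $163.65 → -$418.40
  Jan: +$418.40 → $0.00
Lowest trial balance = -$1,450.81 (May)
Initial deposit = cushion − low point = $836.80 − (-$1,450.81) = $2,287.61

$2,287.61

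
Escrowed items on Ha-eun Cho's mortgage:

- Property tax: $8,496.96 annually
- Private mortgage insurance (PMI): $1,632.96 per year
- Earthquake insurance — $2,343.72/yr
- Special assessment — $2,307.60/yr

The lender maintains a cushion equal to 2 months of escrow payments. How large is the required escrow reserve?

Property tax: $8,496.96 annually
Private mortgage insurance (PMI): $1,632.96 annually
Earthquake insurance: $2,343.72 annually
Special assessment: $2,307.60 annually
Annual escrow total = $8,496.96 + $1,632.96 + $2,343.72 + $2,307.60 = $14,781.24
Base monthly escrow = $14,781.24 / 12 = $1,231.77
Cushion = 2 × $1,231.77 = $2,463.54

$2,463.54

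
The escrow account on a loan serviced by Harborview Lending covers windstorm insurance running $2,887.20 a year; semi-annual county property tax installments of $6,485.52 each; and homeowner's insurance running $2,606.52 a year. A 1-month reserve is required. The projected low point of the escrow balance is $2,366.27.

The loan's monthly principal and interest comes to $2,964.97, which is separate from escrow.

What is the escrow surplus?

Windstorm insurance — $2,887.20 annually
County property tax — $6,485.52 × 2 = $12,971.04 annually
Homeowner's insurance — $2,606.52 annually
Yearly total = $2,887.20 + $12,971.04 + $2,606.52 = $18,464.76
Per month = $18,464.76 ÷ 12 = $1,538.73
Cushion = 1 × $1,538.73 = $1,538.73
Excess over cushion: $2,366.27 − $1,538.73 = $827.54

$827.54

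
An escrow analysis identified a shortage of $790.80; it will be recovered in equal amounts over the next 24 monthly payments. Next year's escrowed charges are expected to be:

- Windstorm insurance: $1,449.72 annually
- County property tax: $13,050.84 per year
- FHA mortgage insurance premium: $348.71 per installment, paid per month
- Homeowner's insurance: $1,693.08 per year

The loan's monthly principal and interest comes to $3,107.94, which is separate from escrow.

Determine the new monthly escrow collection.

Windstorm insurance: $1,449.72 annually
County property tax: $13,050.84 annually
FHA mortgage insurance premium: $348.71 × 12 = $4,184.52 annually
Homeowner's insurance: $1,693.08 annually
Total per year = $1,449.72 + $13,050.84 + $4,184.52 + $1,693.08 = $20,378.16
Per month = $20,378.16 ÷ 12 = $1,698.18
Monthly shortage recovery: $790.80 ÷ 24 = $32.95
New monthly escrow = $1,698.18 + $32.95 = $1,731.13

$1,731.13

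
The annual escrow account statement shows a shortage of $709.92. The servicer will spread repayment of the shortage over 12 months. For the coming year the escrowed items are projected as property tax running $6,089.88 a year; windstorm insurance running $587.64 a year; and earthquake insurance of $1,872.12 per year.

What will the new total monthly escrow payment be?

$771.63

Property tax: $6,089.88
Windstorm insurance: $587.64
Earthquake insurance: $1,872.12
Combined annual = $6,089.88 + $587.64 + $1,872.12 = $8,549.64
Monthly escrow = $8,549.64 ÷ 12 = $712.47
Shortage spread = $709.92 / 12 = $59.16/mo
New monthly escrow = $712.47 + $59.16 = $771.63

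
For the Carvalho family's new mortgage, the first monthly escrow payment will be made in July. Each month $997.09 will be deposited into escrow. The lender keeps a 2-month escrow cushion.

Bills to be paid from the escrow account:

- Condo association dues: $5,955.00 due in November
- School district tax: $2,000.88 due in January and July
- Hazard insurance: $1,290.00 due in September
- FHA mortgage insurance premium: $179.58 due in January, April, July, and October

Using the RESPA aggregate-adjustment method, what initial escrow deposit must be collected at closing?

$6,800.05

Cushion = 2 × $997.09 = $1,994.18
Trial balance (start $0, +$997.09 each month, − disbursements):
  Jul: +$997.09 − $2,180.46 → -$1,183.37
  Aug: +$997.09 → -$186.28
  Sep: +$997.09 − $1,290.00 → -$479.19
  Oct: +$997.09 − $179.58 → $338.32
  Nov: +$997.09 − $5,955.00 → -$4,619.59
  Dec: +$997.09 → -$3,622.50
  Jan: +$997.09 − $2,180.46 → -$4,805.87
  Feb: +$997.09 → -$3,808.78
  Mar: +$997.09 → -$2,811.69
  Apr: +$997.09 − $179.58 → -$1,994.18
  May: +$997.09 → -$997.09
  Jun: +$997.09 → $0.00
Lowest trial balance = -$4,805.87 (Jan)
Initial deposit = cushion − low point = $1,994.18 − (-$4,805.87) = $6,800.05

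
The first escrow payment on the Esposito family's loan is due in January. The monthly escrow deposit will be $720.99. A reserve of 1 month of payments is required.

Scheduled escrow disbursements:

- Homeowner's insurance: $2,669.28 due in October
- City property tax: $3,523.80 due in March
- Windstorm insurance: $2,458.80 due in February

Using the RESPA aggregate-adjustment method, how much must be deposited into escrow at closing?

Cushion = 1 × $720.99 = $720.99
Trial balance (start $0, +$720.99 each month, − disbursements):
  Jan: +$720.99 → $720.99
  Feb: +$720.99 − $2,458.80 → -$1,016.82
  Mar: +$720.99 − $3,523.80 → -$3,819.63
  Apr: +$720.99 → -$3,098.64
  May: +$720.99 → -$2,377.65
  Jun: +$720.99 → -$1,656.66
  Jul: +$720.99 → -$935.67
  Aug: +$720.99 → -$214.68
  Sep: +$720.99 → $506.31
  Oct: +$720.99 − $2,669.28 → -$1,441.98
  Nov: +$720.99 → -$720.99
  Dec: +$720.99 → $0.00
Lowest trial balance = -$3,819.63 (Mar)
Initial deposit = cushion − low point = $720.99 − (-$3,819.63) = $4,540.62

$4,540.62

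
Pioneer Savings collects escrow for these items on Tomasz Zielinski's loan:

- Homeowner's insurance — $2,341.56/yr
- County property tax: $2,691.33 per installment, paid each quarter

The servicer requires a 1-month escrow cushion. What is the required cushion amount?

$1,092.24

Homeowner's insurance — $2,341.56
County property tax — $2,691.33 × 4 = $10,765.32
Yearly total = $2,341.56 + $10,765.32 = $13,106.88
Per month = $13,106.88 ÷ 12 = $1,092.24
Reserve = 1 × $1,092.24 = $1,092.24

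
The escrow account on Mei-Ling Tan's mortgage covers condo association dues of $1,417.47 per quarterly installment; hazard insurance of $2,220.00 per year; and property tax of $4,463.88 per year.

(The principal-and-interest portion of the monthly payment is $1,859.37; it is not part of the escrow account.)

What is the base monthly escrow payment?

$1,029.48

Condo association dues = $1,417.47 × 4 = $5,669.88 annually
Hazard insurance = $2,220.00 annually
Property tax = $4,463.88 annually
Total per year = $12,353.76
Monthly escrow = $12,353.76 / 12 = $1,029.48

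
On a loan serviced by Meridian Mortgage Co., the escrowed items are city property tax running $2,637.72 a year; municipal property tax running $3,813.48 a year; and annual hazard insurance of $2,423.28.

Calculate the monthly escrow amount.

$739.54

City property tax: $2,637.72 per year
Municipal property tax: $3,813.48 per year
Hazard insurance: $2,423.28 per year
Yearly total = $2,637.72 + $3,813.48 + $2,423.28 = $8,874.48
Monthly = $8,874.48 ÷ 12 = $739.54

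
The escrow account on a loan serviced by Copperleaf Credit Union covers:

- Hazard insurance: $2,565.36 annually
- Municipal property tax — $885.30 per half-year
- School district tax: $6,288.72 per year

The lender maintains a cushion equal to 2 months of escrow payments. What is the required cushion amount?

$1,770.78

Hazard insurance = $2,565.36
Municipal property tax = $885.30 × 2 = $1,770.60
School district tax = $6,288.72
Total per year = $2,565.36 + $1,770.60 + $6,288.72 = $10,624.68
Per month = $10,624.68 ÷ 12 = $885.39
Cushion = 2 × $885.39 = $1,770.78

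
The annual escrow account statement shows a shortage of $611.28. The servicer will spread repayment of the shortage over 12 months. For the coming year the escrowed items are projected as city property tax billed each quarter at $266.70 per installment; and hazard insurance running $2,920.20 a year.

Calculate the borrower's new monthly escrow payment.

City property tax — $266.70 × 4 = $1,066.80 per year
Hazard insurance — $2,920.20 per year
Yearly total = $3,987.00
Monthly = $3,987.00 ÷ 12 = $332.25
Shortage per month = $611.28 / 12 = $50.94
Adjusted monthly = $332.25 + $50.94 = $383.19

$383.19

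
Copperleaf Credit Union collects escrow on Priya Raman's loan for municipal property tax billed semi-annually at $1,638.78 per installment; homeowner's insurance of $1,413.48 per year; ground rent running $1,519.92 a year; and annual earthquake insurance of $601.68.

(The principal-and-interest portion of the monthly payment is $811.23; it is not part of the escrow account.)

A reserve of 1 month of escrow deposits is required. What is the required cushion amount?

Municipal property tax = $1,638.78 × 2 = $3,277.56 annually
Homeowner's insurance = $1,413.48 annually
Ground rent = $1,519.92 annually
Earthquake insurance = $601.68 annually
Yearly total = $6,812.64
Per month = $6,812.64 ÷ 12 = $567.72
Reserve = 1 × $567.72 = $567.72

$567.72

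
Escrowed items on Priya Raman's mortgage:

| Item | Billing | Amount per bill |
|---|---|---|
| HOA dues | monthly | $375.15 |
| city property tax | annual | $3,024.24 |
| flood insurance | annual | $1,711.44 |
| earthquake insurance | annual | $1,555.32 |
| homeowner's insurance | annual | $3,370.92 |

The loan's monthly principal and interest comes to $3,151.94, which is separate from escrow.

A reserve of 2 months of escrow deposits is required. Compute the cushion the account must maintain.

HOA dues — $375.15 × 12 = $4,501.80 per year
City property tax — $3,024.24 per year
Flood insurance — $1,711.44 per year
Earthquake insurance — $1,555.32 per year
Homeowner's insurance — $3,370.92 per year
Annual escrow total = $14,163.72
Monthly = $14,163.72 / 12 = $1,180.31
Cushion = 2 × $1,180.31 = $2,360.62

$2,360.62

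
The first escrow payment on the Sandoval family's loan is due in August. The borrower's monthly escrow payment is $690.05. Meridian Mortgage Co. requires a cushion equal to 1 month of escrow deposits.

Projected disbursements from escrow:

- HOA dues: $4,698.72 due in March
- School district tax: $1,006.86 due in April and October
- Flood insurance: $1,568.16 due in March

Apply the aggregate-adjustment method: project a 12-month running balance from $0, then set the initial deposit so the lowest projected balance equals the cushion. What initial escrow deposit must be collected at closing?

Cushion = 1 × $690.05 = $690.05
Trial balance (start $0, +$690.05 each month, − disbursements):
  Aug: +$690.05 → $690.05
  Sep: +$690.05 → $1,380.10
  Oct: +$690.05 − $1,006.86 → $1,063.29
  Nov: +$690.05 → $1,753.34
  Dec: +$690.05 → $2,443.39
  Jan: +$690.05 → $3,133.44
  Feb: +$690.05 → $3,823.49
  Mar: +$690.05 − $6,266.88 → -$1,753.34
  Apr: +$690.05 − $1,006.86 → -$2,070.15
  May: +$690.05 → -$1,380.10
  Jun: +$690.05 → -$690.05
  Jul: +$690.05 → $0.00
Lowest trial balance = -$2,070.15 (Apr)
Initial deposit = cushion − low point = $690.05 − (-$2,070.15) = $2,760.20

$2,760.20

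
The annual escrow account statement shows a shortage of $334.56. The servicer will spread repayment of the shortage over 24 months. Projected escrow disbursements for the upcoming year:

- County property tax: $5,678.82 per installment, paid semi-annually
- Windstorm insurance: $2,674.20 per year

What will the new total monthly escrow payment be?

County property tax — $5,678.82 × 2 = $11,357.64
Windstorm insurance — $2,674.20
Total annual escrow = $11,357.64 + $2,674.20 = $14,031.84
Monthly escrow = $14,031.84 / 12 = $1,169.32
Shortage per month = $334.56 ÷ 24 = $13.94
New monthly escrow = $1,169.32 + $13.94 = $1,183.26

$1,183.26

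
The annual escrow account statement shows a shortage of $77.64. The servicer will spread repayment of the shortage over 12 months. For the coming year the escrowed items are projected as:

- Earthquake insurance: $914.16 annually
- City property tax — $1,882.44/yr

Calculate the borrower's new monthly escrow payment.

$239.52

Earthquake insurance: $914.16/yr
City property tax: $1,882.44/yr
Combined annual = $914.16 + $1,882.44 = $2,796.60
Base monthly escrow = $2,796.60 / 12 = $233.05
Shortage spread = $77.64 / 12 = $6.47/mo
New monthly escrow = $233.05 + $6.47 = $239.52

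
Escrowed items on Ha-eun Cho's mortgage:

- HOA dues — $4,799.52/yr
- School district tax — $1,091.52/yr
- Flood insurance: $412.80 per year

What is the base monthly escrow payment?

$525.32

HOA dues: $4,799.52 per year
School district tax: $1,091.52 per year
Flood insurance: $412.80 per year
Total annual escrow = $6,303.84
Per month = $6,303.84 / 12 = $525.32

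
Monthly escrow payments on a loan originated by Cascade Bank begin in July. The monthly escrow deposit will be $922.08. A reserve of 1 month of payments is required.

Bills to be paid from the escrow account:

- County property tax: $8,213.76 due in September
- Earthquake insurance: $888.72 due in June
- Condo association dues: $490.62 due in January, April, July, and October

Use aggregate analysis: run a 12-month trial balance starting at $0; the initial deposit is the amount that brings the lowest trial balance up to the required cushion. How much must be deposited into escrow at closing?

Cushion = 1 × $922.08 = $922.08
Trial balance (start $0, +$922.08 each month, − disbursements):
  Jul: +$922.08 − $490.62 → $431.46
  Aug: +$922.08 → $1,353.54
  Sep: +$922.08 − $8,213.76 → -$5,938.14
  Oct: +$922.08 − $490.62 → -$5,506.68
  Nov: +$922.08 → -$4,584.60
  Dec: +$922.08 → -$3,662.52
  Jan: +$922.08 − $490.62 → -$3,231.06
  Feb: +$922.08 → -$2,308.98
  Mar: +$922.08 → -$1,386.90
  Apr: +$922.08 − $490.62 → -$955.44
  May: +$922.08 → -$33.36
  Jun: +$922.08 − $888.72 → $0.00
Lowest trial balance = -$5,938.14 (Sep)
Initial deposit = cushion − low point = $922.08 − (-$5,938.14) = $6,860.22

$6,860.22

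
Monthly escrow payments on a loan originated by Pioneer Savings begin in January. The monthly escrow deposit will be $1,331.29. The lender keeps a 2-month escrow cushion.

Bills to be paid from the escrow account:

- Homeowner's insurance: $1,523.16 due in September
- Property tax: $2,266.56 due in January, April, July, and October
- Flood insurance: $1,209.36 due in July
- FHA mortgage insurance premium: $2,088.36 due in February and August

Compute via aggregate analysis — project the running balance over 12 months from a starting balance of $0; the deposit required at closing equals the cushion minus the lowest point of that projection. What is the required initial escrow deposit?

Cushion = 2 × $1,331.29 = $2,662.58
Trial balance (start $0, +$1,331.29 each month, − disbursements):
  Jan: +$1,331.29 − $2,266.56 → -$935.27
  Feb: +$1,331.29 − $2,088.36 → -$1,692.34
  Mar: +$1,331.29 → -$361.05
  Apr: +$1,331.29 − $2,266.56 → -$1,296.32
  May: +$1,331.29 → $34.97
  Jun: +$1,331.29 → $1,366.26
  Jul: +$1,331.29 − $3,475.92 → -$778.37
  Aug: +$1,331.29 − $2,088.36 → -$1,535.44
  Sep: +$1,331.29 − $1,523.16 → -$1,727.31
  Oct: +$1,331.29 − $2,266.56 → -$2,662.58
  Nov: +$1,331.29 → -$1,331.29
  Dec: +$1,331.29 → $0.00
Lowest trial balance = -$2,662.58 (Oct)
Initial deposit = cushion − low point = $2,662.58 − (-$2,662.58) = $5,325.16

$5,325.16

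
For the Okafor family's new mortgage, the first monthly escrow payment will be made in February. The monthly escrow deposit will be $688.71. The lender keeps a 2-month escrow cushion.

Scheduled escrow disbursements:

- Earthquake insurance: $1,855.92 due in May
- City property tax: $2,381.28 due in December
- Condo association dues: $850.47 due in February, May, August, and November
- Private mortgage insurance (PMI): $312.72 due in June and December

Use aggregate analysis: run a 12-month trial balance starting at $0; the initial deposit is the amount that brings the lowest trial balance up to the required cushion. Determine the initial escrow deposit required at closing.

$2,179.44

Cushion = 2 × $688.71 = $1,377.42
Trial balance (start $0, +$688.71 each month, − disbursements):
  Feb: +$688.71 − $850.47 → -$161.76
  Mar: +$688.71 → $526.95
  Apr: +$688.71 → $1,215.66
  May: +$688.71 − $2,706.39 → -$802.02
  Jun: +$688.71 − $312.72 → -$426.03
  Jul: +$688.71 → $262.68
  Aug: +$688.71 − $850.47 → $100.92
  Sep: +$688.71 → $789.63
  Oct: +$688.71 → $1,478.34
  Nov: +$688.71 − $850.47 → $1,316.58
  Dec: +$688.71 − $2,694.00 → -$688.71
  Jan: +$688.71 → $0.00
Lowest trial balance = -$802.02 (May)
Initial deposit = cushion − low point = $1,377.42 − (-$802.02) = $2,179.44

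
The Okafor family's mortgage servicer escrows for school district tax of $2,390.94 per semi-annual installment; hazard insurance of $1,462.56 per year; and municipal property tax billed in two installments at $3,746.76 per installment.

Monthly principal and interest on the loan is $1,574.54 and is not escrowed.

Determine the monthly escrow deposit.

$1,144.83

School district tax — $2,390.94 × 2 = $4,781.88
Hazard insurance — $1,462.56
Municipal property tax — $3,746.76 × 2 = $7,493.52
Yearly total = $4,781.88 + $1,462.56 + $7,493.52 = $13,737.96
Base monthly escrow = $13,737.96 ÷ 12 = $1,144.83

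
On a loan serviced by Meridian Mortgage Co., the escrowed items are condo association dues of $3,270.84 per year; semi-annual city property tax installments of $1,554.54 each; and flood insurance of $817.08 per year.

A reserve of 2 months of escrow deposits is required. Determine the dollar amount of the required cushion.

Condo association dues — $3,270.84
City property tax — $1,554.54 × 2 = $3,109.08
Flood insurance — $817.08
Yearly total = $7,197.00
Monthly escrow = $7,197.00 ÷ 12 = $599.75
Reserve = 2 × $599.75 = $1,199.50

$1,199.50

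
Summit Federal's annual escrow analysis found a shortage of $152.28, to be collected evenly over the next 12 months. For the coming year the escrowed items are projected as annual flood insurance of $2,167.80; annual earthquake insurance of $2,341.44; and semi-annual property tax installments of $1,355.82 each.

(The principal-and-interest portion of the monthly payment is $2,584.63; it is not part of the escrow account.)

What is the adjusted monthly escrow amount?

Flood insurance = $2,167.80
Earthquake insurance = $2,341.44
Property tax = $1,355.82 × 2 = $2,711.64
Combined annual = $7,220.88
Monthly escrow = $7,220.88 ÷ 12 = $601.74
Shortage spread = $152.28 / 12 = $12.69/mo
Adjusted monthly = $601.74 + $12.69 = $614.43

$614.43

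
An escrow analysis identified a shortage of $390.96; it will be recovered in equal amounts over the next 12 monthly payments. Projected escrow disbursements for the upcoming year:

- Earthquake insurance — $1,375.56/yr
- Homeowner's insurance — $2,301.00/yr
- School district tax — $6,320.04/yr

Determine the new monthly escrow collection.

$865.63

Earthquake insurance = $1,375.56 annually
Homeowner's insurance = $2,301.00 annually
School district tax = $6,320.04 annually
Yearly total = $1,375.56 + $2,301.00 + $6,320.04 = $9,996.60
Monthly escrow = $9,996.60 / 12 = $833.05
Monthly shortage recovery: $390.96 ÷ 12 = $32.58
Adjusted monthly = $833.05 + $32.58 = $865.63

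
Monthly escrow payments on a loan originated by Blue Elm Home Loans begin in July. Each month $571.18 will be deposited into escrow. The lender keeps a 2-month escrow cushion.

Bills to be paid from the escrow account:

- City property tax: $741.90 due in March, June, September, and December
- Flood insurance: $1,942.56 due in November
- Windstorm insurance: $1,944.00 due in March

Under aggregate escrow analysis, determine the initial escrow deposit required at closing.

$2,114.00

Cushion = 2 × $571.18 = $1,142.36
Trial balance (start $0, +$571.18 each month, − disbursements):
  Jul: +$571.18 → $571.18
  Aug: +$571.18 → $1,142.36
  Sep: +$571.18 − $741.90 → $971.64
  Oct: +$571.18 → $1,542.82
  Nov: +$571.18 − $1,942.56 → $171.44
  Dec: +$571.18 − $741.90 → $0.72
  Jan: +$571.18 → $571.90
  Feb: +$571.18 → $1,143.08
  Mar: +$571.18 − $2,685.90 → -$971.64
  Apr: +$571.18 → -$400.46
  May: +$571.18 → $170.72
  Jun: +$571.18 − $741.90 → $0.00
Lowest trial balance = -$971.64 (Mar)
Initial deposit = cushion − low point = $1,142.36 − (-$971.64) = $2,114.00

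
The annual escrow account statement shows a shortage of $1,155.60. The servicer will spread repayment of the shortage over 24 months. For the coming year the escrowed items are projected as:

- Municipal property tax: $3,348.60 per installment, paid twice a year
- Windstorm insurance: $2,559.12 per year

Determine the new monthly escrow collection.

Municipal property tax = $3,348.60 × 2 = $6,697.20 annually
Windstorm insurance = $2,559.12 annually
Combined annual = $6,697.20 + $2,559.12 = $9,256.32
Monthly escrow = $9,256.32 ÷ 12 = $771.36
Shortage per month = $1,155.60 ÷ 24 = $48.15
New monthly escrow = $771.36 + $48.15 = $819.51

$819.51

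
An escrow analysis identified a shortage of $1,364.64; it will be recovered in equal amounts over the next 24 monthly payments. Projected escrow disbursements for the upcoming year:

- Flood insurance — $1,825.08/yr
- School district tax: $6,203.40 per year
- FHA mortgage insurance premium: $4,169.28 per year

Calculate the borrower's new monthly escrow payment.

Flood insurance: $1,825.08 per year
School district tax: $6,203.40 per year
FHA mortgage insurance premium: $4,169.28 per year
Yearly total = $1,825.08 + $6,203.40 + $4,169.28 = $12,197.76
Monthly escrow = $12,197.76 / 12 = $1,016.48
Shortage per month = $1,364.64 / 24 = $56.86
New monthly escrow = $1,016.48 + $56.86 = $1,073.34

$1,073.34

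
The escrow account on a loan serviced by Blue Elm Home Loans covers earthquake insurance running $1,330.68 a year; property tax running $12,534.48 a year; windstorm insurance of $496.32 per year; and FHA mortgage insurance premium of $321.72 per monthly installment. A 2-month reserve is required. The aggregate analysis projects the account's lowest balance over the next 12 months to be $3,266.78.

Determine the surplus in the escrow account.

Earthquake insurance: $1,330.68
Property tax: $12,534.48
Windstorm insurance: $496.32
FHA mortgage insurance premium: $321.72 × 12 = $3,860.64
Combined annual = $1,330.68 + $12,534.48 + $496.32 + $3,860.64 = $18,222.12
Monthly = $18,222.12 ÷ 12 = $1,518.51
Required reserve = 2 × $1,518.51 = $3,037.02
Surplus = $3,266.78 − $3,037.02 = $229.76

$229.76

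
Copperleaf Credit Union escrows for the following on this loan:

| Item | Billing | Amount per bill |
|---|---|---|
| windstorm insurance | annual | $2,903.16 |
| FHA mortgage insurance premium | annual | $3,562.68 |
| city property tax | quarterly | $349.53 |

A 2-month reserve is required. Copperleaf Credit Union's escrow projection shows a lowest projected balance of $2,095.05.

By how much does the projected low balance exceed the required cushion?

Windstorm insurance — $2,903.16/yr
FHA mortgage insurance premium — $3,562.68/yr
City property tax — $349.53 × 4 = $1,398.12/yr
Annual escrow total = $2,903.16 + $3,562.68 + $1,398.12 = $7,863.96
Base monthly escrow = $7,863.96 ÷ 12 = $655.33
Required reserve = 2 × $655.33 = $1,310.66
Surplus = $2,095.05 − $1,310.66 = $784.39

$784.39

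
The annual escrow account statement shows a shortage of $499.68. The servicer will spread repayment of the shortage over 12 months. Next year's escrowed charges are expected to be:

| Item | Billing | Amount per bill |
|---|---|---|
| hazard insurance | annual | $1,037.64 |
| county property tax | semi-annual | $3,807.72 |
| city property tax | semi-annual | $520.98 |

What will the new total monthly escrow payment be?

Hazard insurance = $1,037.64
County property tax = $3,807.72 × 2 = $7,615.44
City property tax = $520.98 × 2 = $1,041.96
Combined annual = $9,695.04
Monthly escrow = $9,695.04 ÷ 12 = $807.92
Shortage spread = $499.68 / 12 = $41.64/mo
New monthly escrow = $807.92 + $41.64 = $849.56

$849.56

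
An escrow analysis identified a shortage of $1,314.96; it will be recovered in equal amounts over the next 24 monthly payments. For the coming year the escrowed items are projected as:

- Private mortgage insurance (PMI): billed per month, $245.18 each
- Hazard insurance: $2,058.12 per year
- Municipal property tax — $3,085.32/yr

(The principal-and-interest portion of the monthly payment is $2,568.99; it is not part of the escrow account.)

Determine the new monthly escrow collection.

$728.59

Private mortgage insurance (PMI) = $245.18 × 12 = $2,942.16 per year
Hazard insurance = $2,058.12 per year
Municipal property tax = $3,085.32 per year
Total per year = $2,942.16 + $2,058.12 + $3,085.32 = $8,085.60
Base monthly escrow = $8,085.60 / 12 = $673.80
Shortage per month = $1,314.96 / 24 = $54.79
Adjusted monthly = $673.80 + $54.79 = $728.59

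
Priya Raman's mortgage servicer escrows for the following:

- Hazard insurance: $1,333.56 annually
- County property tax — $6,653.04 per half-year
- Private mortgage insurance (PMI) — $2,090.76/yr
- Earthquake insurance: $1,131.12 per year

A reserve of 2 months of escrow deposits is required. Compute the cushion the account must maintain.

$2,976.92

Hazard insurance: $1,333.56/yr
County property tax: $6,653.04 × 2 = $13,306.08/yr
Private mortgage insurance (PMI): $2,090.76/yr
Earthquake insurance: $1,131.12/yr
Total annual escrow = $1,333.56 + $13,306.08 + $2,090.76 + $1,131.12 = $17,861.52
Per month = $17,861.52 ÷ 12 = $1,488.46
Cushion = 2 × $1,488.46 = $2,976.92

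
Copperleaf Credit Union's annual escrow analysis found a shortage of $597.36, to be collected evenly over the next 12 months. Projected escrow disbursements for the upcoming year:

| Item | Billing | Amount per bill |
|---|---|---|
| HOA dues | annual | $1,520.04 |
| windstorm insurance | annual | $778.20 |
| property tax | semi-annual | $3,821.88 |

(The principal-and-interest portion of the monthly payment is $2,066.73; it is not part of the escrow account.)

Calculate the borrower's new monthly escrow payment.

$878.28

HOA dues = $1,520.04
Windstorm insurance = $778.20
Property tax = $3,821.88 × 2 = $7,643.76
Yearly total = $9,942.00
Base monthly escrow = $9,942.00 / 12 = $828.50
Shortage per month = $597.36 ÷ 12 = $49.78
New monthly escrow = $828.50 + $49.78 = $878.28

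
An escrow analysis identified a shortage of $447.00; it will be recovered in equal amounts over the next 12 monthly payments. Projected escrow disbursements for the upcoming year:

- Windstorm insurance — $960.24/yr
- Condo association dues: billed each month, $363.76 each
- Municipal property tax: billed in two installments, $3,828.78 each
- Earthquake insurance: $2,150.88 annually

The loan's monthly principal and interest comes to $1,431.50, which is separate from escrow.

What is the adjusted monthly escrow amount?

Windstorm insurance — $960.24 annually
Condo association dues — $363.76 × 12 = $4,365.12 annually
Municipal property tax — $3,828.78 × 2 = $7,657.56 annually
Earthquake insurance — $2,150.88 annually
Total per year = $960.24 + $4,365.12 + $7,657.56 + $2,150.88 = $15,133.80
Monthly = $15,133.80 ÷ 12 = $1,261.15
Monthly shortage recovery: $447.00 ÷ 12 = $37.25
Adjusted monthly = $1,261.15 + $37.25 = $1,298.40

$1,298.40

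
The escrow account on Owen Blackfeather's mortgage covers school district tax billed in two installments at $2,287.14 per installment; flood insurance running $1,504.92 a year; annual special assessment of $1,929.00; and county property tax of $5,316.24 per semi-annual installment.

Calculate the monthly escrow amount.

$1,553.39

School district tax = $2,287.14 × 2 = $4,574.28
Flood insurance = $1,504.92
Special assessment = $1,929.00
County property tax = $5,316.24 × 2 = $10,632.48
Annual escrow total = $4,574.28 + $1,504.92 + $1,929.00 + $10,632.48 = $18,640.68
Monthly = $18,640.68 / 12 = $1,553.39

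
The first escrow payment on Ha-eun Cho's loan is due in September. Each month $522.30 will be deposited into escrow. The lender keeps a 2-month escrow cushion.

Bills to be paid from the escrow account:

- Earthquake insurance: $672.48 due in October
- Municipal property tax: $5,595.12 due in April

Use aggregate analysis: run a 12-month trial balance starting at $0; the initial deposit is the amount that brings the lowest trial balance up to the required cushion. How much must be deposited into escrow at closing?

Cushion = 2 × $522.30 = $1,044.60
Trial balance (start $0, +$522.30 each month, − disbursements):
  Sep: +$522.30 → $522.30
  Oct: +$522.30 − $672.48 → $372.12
  Nov: +$522.30 → $894.42
  Dec: +$522.30 → $1,416.72
  Jan: +$522.30 → $1,939.02
  Feb: +$522.30 → $2,461.32
  Mar: +$522.30 → $2,983.62
  Apr: +$522.30 − $5,595.12 → -$2,089.20
  May: +$522.30 → -$1,566.90
  Jun: +$522.30 → -$1,044.60
  Jul: +$522.30 → -$522.30
  Aug: +$522.30 → $0.00
Lowest trial balance = -$2,089.20 (Apr)
Initial deposit = cushion − low point = $1,044.60 − (-$2,089.20) = $3,133.80

$3,133.80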